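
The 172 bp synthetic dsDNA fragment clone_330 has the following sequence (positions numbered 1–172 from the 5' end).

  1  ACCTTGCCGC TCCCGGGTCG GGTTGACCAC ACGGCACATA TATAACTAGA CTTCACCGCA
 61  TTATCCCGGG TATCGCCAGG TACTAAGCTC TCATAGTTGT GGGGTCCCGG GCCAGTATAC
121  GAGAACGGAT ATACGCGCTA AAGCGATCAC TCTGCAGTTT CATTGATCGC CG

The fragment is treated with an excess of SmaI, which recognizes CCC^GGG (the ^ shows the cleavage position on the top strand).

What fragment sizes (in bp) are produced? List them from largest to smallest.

64, 53, 41, 14 bp

SmaI sites (CCCGGG) start at positions 12, 65, 106.
SmaI cuts after base 3 of each site, so after positions 14, 67, 108.
Linear molecule, 3 cuts → 4 fragments:
  1–14 → 14 bp
  15–67 → 53 bp
  68–108 → 41 bp
  109–172 → 64 bp
Sorted largest to smallest: 64, 53, 41, 14 bp.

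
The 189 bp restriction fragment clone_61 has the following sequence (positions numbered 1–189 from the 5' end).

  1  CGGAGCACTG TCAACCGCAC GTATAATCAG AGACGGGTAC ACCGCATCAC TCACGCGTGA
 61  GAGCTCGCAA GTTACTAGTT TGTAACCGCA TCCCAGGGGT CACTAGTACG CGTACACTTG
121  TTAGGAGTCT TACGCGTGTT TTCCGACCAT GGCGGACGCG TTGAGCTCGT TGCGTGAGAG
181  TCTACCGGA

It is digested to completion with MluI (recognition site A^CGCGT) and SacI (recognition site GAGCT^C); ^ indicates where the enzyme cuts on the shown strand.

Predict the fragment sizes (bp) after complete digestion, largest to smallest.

53, 43, 24, 24, 22, 12, 11 bp

MluI sites (ACGCGT) start at positions 53, 108, 132, 156.
MluI cuts after the first base of each site, so after positions 53, 108, 132, 156.
SacI sites (GAGCTC) start at positions 61, 163.
SacI cuts after base 5 of each site (before the last base), so after positions 65, 167.
Combined cut positions: 53, 65, 108, 132, 156, 167.
Linear molecule, 6 cuts → 7 fragments:
  1–53 → 53 bp
  54–65 → 12 bp
  66–108 → 43 bp
  109–132 → 24 bp
  133–156 → 24 bp
  157–167 → 11 bp
  168–189 → 22 bp
Sorted largest to smallest: 53, 43, 24, 24, 22, 12, 11 bp.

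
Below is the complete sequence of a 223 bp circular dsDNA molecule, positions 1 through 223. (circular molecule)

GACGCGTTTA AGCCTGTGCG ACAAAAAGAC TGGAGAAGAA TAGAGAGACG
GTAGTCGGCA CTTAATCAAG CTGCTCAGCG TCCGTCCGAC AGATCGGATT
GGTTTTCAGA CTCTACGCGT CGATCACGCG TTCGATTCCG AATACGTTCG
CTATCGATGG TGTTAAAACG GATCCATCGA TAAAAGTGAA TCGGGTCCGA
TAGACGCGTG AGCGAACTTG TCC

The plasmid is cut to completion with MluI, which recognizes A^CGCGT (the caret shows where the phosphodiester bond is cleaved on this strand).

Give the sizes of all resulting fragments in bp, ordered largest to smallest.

MluI sites (ACGCGT) start at positions 2, 115, 126, 204.
MluI cuts after the first base of each site, so after positions 2, 115, 126, 204.
Circular molecule, 4 cuts → 4 fragments:
  3–115 → 113 bp
  116–126 → 11 bp
  127–204 → 78 bp
  205–223 then 1–2 → 19 + 2 = 21 bp
Sorted largest to smallest: 113, 78, 21, 11 bp.

113, 78, 21, 11 bp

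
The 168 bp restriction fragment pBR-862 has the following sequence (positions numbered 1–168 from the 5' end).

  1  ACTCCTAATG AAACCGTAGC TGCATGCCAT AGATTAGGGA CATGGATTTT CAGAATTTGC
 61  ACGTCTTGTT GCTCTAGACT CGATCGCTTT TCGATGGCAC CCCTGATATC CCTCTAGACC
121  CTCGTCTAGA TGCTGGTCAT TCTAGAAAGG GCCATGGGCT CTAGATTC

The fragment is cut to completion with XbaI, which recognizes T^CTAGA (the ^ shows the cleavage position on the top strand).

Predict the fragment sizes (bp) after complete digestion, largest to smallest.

73, 40, 19, 16, 12, 8 bp

XbaI sites (TCTAGA) start at positions 73, 113, 125, 141, 160.
XbaI cuts after the first base of each site, so after positions 73, 113, 125, 141, 160.
Linear molecule, 5 cuts → 6 fragments:
  1–73 → 73 bp
  74–113 → 40 bp
  114–125 → 12 bp
  126–141 → 16 bp
  142–160 → 19 bp
  161–168 → 8 bp
Sorted largest to smallest: 73, 40, 19, 16, 12, 8 bp.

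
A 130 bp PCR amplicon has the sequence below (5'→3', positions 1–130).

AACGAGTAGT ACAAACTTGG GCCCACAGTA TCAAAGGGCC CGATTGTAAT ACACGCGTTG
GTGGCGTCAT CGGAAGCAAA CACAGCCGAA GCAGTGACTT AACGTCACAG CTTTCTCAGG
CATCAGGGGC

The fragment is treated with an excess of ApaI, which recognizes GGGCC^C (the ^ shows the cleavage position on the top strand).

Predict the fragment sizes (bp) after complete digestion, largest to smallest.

90, 23, 17 bp

ApaI sites (GGGCCC) start at positions 19, 36.
ApaI cuts after base 5 of each site (before the last base), so after positions 23, 40.
Linear molecule, 2 cuts → 3 fragments:
  1–23 → 23 bp
  24–40 → 17 bp
  41–130 → 90 bp
Sorted largest to smallest: 90, 23, 17 bp.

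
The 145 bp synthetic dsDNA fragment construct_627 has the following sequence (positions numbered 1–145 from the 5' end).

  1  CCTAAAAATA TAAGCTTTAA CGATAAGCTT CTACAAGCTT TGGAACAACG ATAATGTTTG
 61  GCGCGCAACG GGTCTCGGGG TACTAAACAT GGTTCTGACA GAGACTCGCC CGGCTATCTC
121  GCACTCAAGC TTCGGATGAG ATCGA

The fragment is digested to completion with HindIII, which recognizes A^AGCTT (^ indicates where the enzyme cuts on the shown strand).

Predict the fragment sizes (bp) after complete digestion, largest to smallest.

92, 18, 13, 12, 10 bp

HindIII sites (AAGCTT) start at positions 12, 25, 35, 127.
HindIII cuts after the first base of each site, so after positions 12, 25, 35, 127.
Linear molecule, 4 cuts → 5 fragments:
  1–12 → 12 bp
  13–25 → 13 bp
  26–35 → 10 bp
  36–127 → 92 bp
  128–145 → 18 bp
Sorted largest to smallest: 92, 18, 13, 12, 10 bp.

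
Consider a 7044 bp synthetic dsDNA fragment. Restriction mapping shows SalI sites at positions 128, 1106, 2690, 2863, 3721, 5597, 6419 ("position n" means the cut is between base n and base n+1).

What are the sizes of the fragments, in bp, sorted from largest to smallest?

1876, 1584, 978, 858, 822, 625, 173, 128 bp

Linear molecule, 7 cuts → 8 fragments:
  128 − 0 = 128 bp
  1106 − 128 = 978 bp
  2690 − 1106 = 1584 bp
  2863 − 2690 = 173 bp
  3721 − 2863 = 858 bp
  5597 − 3721 = 1876 bp
  6419 − 5597 = 822 bp
  7044 − 6419 = 625 bp
Sorted largest to smallest: 1876, 1584, 978, 858, 822, 625, 173, 128 bp.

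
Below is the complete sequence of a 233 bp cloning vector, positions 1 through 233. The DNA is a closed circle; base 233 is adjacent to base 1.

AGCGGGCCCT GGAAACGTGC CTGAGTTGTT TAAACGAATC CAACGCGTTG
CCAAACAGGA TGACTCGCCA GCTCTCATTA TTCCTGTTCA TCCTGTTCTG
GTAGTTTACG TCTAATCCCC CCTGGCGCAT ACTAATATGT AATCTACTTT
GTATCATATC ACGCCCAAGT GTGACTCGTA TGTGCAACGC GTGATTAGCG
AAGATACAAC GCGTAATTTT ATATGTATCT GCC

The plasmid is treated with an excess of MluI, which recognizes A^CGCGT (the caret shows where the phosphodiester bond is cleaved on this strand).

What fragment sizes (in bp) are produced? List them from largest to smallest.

144, 67, 22 bp

MluI sites (ACGCGT) start at positions 43, 187, 209.
MluI cuts after the first base of each site, so after positions 43, 187, 209.
Circular molecule, 3 cuts → 3 fragments:
  44–187 → 144 bp
  188–209 → 22 bp
  210–233 then 1–43 → 24 + 43 = 67 bp
Sorted largest to smallest: 144, 67, 22 bp.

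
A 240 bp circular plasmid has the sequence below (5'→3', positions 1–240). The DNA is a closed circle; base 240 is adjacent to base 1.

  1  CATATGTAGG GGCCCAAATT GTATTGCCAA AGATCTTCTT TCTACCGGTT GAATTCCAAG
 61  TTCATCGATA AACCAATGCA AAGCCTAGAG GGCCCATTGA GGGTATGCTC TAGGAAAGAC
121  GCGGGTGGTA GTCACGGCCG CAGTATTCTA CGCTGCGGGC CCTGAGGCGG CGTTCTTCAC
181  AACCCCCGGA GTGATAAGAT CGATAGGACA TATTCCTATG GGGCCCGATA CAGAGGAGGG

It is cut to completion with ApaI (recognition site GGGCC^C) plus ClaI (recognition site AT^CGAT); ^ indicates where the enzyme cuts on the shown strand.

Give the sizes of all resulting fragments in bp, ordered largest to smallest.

ApaI sites (GGGCCC) start at positions 10, 90, 157, 221.
ApaI cuts after base 5 of each site (before the last base), so after positions 14, 94, 161, 225.
ClaI sites (ATCGAT) start at positions 64, 199.
ClaI cuts after base 2 of each site, so after positions 65, 200.
Combined cut positions: 14, 65, 94, 161, 200, 225.
Circular molecule, 6 cuts → 6 fragments:
  15–65 → 51 bp
  66–94 → 29 bp
  95–161 → 67 bp
  162–200 → 39 bp
  201–225 → 25 bp
  226–240 then 1–14 → 15 + 14 = 29 bp
Sorted largest to smallest: 67, 51, 39, 29, 29, 25 bp.

67, 51, 39, 29, 29, 25 bp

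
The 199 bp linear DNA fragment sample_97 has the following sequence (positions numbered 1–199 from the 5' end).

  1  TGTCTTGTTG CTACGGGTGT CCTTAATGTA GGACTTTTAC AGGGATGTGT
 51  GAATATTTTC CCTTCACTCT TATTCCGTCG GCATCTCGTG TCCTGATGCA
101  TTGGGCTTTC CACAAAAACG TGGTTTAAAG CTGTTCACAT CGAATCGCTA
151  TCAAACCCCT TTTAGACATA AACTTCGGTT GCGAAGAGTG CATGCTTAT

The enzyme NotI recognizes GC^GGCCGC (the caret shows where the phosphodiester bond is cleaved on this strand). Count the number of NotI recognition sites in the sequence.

0

No occurrence of GCGGCCGC is present in the sequence.
NotI does not cut: 0 sites.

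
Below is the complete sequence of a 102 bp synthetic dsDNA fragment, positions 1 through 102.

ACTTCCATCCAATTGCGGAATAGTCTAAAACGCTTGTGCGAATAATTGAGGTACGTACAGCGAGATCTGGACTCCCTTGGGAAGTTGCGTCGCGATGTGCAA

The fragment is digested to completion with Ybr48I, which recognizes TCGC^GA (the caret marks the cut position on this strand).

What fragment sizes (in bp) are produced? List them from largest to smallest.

93, 9 bp

The Ybr48I site (TCGCGA) starts at position 90.
Ybr48I cuts after base 4 of each site, so after position 93.
Linear molecule, 1 cut → 2 fragments:
  1–93 → 93 bp
  94–102 → 9 bp
Sorted largest to smallest: 93, 9 bp.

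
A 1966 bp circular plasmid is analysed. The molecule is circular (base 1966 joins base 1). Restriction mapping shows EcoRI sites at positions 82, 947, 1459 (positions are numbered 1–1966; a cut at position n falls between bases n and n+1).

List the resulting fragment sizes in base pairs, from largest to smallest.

865, 589, 512 bp

Circular molecule, 3 cuts → 3 fragments:
  947 − 82 = 865 bp
  1459 − 947 = 512 bp
  wrap: 1966 − 1459 + 82 = 589 bp
Sorted largest to smallest: 865, 589, 512 bp.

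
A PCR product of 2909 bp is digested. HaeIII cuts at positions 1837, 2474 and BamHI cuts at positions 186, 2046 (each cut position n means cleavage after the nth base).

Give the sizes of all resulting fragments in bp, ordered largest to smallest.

1651, 435, 428, 209, 186 bp

Combined cut positions (sorted): 186, 1837, 2046, 2474.
Linear molecule, 4 cuts → 5 fragments:
  186 − 0 = 186 bp
  1837 − 186 = 1651 bp
  2046 − 1837 = 209 bp
  2474 − 2046 = 428 bp
  2909 − 2474 = 435 bp
Sorted largest to smallest: 1651, 435, 428, 209, 186 bp.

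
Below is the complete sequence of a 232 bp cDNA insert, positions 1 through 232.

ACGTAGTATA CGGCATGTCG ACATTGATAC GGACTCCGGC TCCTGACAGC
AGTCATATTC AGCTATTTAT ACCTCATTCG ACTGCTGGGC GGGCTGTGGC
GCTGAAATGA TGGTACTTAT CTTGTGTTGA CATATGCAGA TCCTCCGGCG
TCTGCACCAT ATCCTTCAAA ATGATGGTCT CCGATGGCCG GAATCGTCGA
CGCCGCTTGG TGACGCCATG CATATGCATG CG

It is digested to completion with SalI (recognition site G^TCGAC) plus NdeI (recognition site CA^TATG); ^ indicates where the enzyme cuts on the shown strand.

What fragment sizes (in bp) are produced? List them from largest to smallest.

115, 64, 26, 17, 10 bp

SalI sites (GTCGAC) start at positions 17, 196.
SalI cuts after the first base of each site, so after positions 17, 196.
NdeI sites (CATATG) start at positions 131, 221.
NdeI cuts after base 2 of each site, so after positions 132, 222.
Combined cut positions: 17, 132, 196, 222.
Linear molecule, 4 cuts → 5 fragments:
  1–17 → 17 bp
  18–132 → 115 bp
  133–196 → 64 bp
  197–222 → 26 bp
  223–232 → 10 bp
Sorted largest to smallest: 115, 64, 26, 17, 10 bp.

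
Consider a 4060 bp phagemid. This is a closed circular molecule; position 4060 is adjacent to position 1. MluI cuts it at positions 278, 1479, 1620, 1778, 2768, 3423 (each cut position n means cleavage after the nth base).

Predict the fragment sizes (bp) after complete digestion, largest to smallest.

1201, 990, 915, 655, 158, 141 bp

Circular molecule, 6 cuts → 6 fragments:
  1479 − 278 = 1201 bp
  1620 − 1479 = 141 bp
  1778 − 1620 = 158 bp
  2768 − 1778 = 990 bp
  3423 − 2768 = 655 bp
  wrap: 4060 − 3423 + 278 = 915 bp
Sorted largest to smallest: 1201, 990, 915, 655, 158, 141 bp.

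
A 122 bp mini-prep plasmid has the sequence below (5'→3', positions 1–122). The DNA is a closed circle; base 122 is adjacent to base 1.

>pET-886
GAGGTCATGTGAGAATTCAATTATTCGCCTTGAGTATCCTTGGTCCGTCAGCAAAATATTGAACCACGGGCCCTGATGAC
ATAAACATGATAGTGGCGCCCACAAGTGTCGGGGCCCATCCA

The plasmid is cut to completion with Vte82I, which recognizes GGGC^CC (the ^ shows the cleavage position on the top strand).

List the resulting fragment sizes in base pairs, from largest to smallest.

78, 44 bp

Vte82I sites (GGGCCC) start at positions 68, 112.
Vte82I cuts after base 4 of each site, so after positions 71, 115.
Circular molecule, 2 cuts → 2 fragments:
  72–115 → 44 bp
  116–122 then 1–71 → 7 + 71 = 78 bp
Sorted largest to smallest: 78, 44 bp.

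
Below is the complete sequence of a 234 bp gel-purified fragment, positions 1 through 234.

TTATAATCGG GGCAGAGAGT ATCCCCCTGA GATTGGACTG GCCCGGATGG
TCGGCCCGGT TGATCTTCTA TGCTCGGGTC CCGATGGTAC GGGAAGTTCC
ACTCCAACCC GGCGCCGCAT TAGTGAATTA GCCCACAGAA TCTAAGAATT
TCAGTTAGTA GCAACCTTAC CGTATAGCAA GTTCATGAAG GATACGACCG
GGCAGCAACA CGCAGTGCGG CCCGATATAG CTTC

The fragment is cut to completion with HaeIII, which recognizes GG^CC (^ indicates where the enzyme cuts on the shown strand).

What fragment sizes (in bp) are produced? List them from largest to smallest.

166, 41, 14, 13 bp

HaeIII sites (GGCC) start at positions 40, 53, 219.
HaeIII cuts after base 2 of each site, so after positions 41, 54, 220.
Linear molecule, 3 cuts → 4 fragments:
  1–41 → 41 bp
  42–54 → 13 bp
  55–220 → 166 bp
  221–234 → 14 bp
Sorted largest to smallest: 166, 41, 14, 13 bp.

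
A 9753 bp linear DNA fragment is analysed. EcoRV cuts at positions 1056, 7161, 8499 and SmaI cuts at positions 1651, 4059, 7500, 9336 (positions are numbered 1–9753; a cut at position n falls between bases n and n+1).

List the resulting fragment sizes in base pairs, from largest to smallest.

3102, 2408, 1056, 999, 837, 595, 417, 339 bp

Combined cut positions (sorted): 1056, 1651, 4059, 7161, 7500, 8499, 9336.
Linear molecule, 7 cuts → 8 fragments:
  1056 − 0 = 1056 bp
  1651 − 1056 = 595 bp
  4059 − 1651 = 2408 bp
  7161 − 4059 = 3102 bp
  7500 − 7161 = 339 bp
  8499 − 7500 = 999 bp
  9336 − 8499 = 837 bp
  9753 − 9336 = 417 bp
Sorted largest to smallest: 3102, 2408, 1056, 999, 837, 595, 417, 339 bp.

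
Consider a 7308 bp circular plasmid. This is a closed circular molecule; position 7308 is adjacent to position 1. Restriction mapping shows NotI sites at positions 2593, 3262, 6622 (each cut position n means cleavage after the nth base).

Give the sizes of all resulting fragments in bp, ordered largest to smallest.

3360, 3279, 669 bp

Circular molecule, 3 cuts → 3 fragments:
  3262 − 2593 = 669 bp
  6622 − 3262 = 3360 bp
  wrap: 7308 − 6622 + 2593 = 3279 bp
Sorted largest to smallest: 3360, 3279, 669 bp.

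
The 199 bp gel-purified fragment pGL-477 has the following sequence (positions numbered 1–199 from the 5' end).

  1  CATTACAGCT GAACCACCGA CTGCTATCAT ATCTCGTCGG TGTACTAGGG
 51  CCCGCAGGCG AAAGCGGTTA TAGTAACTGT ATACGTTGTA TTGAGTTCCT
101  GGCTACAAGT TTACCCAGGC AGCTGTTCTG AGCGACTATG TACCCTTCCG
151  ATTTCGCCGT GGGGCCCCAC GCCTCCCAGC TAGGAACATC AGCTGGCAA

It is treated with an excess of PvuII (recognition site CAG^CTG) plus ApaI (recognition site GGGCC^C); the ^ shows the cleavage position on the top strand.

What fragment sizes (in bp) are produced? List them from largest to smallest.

70, 44, 44, 26, 8, 7 bp

PvuII sites (CAGCTG) start at positions 6, 120, 190.
PvuII cuts after base 3 of each site, so after positions 8, 122, 192.
ApaI sites (GGGCCC) start at positions 48, 162.
ApaI cuts after base 5 of each site (before the last base), so after positions 52, 166.
Combined cut positions: 8, 52, 122, 166, 192.
Linear molecule, 5 cuts → 6 fragments:
  1–8 → 8 bp
  9–52 → 44 bp
  53–122 → 70 bp
  123–166 → 44 bp
  167–192 → 26 bp
  193–199 → 7 bp
Sorted largest to smallest: 70, 44, 44, 26, 8, 7 bp.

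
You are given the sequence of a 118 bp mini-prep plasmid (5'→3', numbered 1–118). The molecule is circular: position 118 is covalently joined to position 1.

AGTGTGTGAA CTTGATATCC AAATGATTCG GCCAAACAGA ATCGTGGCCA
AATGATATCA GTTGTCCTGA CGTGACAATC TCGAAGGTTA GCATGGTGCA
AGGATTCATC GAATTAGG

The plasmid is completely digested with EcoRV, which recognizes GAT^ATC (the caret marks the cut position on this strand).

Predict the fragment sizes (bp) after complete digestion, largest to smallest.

78, 40 bp

EcoRV sites (GATATC) start at positions 14, 54.
EcoRV cuts after base 3 of each site, so after positions 16, 56.
Circular molecule, 2 cuts → 2 fragments:
  17–56 → 40 bp
  57–118 then 1–16 → 62 + 16 = 78 bp
Sorted largest to smallest: 78, 40 bp.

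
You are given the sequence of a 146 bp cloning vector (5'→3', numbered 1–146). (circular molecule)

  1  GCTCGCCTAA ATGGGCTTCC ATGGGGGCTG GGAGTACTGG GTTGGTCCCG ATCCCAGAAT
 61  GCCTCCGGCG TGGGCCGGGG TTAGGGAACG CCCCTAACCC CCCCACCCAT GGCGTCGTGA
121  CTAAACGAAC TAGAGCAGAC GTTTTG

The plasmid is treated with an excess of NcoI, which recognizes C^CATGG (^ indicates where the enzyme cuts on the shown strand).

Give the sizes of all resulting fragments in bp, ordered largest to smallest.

NcoI sites (CCATGG) start at positions 19, 107.
NcoI cuts after the first base of each site, so after positions 19, 107.
Circular molecule, 2 cuts → 2 fragments:
  20–107 → 88 bp
  108–146 then 1–19 → 39 + 19 = 58 bp
Sorted largest to smallest: 88, 58 bp.

88, 58 bp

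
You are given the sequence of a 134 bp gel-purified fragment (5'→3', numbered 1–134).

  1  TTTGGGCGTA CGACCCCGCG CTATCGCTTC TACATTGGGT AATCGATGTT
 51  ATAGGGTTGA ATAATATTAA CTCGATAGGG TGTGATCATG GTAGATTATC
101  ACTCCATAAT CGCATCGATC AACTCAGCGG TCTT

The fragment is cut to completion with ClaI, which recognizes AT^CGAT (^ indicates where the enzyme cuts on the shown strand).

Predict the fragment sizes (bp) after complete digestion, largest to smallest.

ClaI sites (ATCGAT) start at positions 42, 114.
ClaI cuts after base 2 of each site, so after positions 43, 115.
Linear molecule, 2 cuts → 3 fragments:
  1–43 → 43 bp
  44–115 → 72 bp
  116–134 → 19 bp
Sorted largest to smallest: 72, 43, 19 bp.

72, 43, 19 bp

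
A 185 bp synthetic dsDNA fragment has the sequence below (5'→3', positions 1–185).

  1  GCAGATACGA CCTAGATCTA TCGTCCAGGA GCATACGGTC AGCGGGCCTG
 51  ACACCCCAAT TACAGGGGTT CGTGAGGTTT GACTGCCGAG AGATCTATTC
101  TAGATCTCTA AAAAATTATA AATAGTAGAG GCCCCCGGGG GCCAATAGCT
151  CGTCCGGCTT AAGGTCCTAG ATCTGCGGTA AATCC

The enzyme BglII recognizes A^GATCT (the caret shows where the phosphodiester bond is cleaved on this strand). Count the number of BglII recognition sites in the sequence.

4

AGATCT occurs starting at positions 14, 91, 102, 169.
BglII cuts at 4 sites.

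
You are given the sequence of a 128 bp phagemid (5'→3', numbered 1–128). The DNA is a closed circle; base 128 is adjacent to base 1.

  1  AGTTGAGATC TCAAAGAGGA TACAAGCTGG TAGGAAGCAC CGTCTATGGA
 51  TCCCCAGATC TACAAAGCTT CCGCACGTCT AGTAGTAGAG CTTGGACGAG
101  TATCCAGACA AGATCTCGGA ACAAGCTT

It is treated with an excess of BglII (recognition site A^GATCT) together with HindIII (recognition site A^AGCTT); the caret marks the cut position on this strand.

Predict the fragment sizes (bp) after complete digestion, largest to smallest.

50, 46, 12, 11, 9 bp

BglII sites (AGATCT) start at positions 6, 56, 111.
BglII cuts after the first base of each site, so after positions 6, 56, 111.
HindIII sites (AAGCTT) start at positions 65, 123.
HindIII cuts after the first base of each site, so after positions 65, 123.
Combined cut positions: 6, 56, 65, 111, 123.
Circular molecule, 5 cuts → 5 fragments:
  7–56 → 50 bp
  57–65 → 9 bp
  66–111 → 46 bp
  112–123 → 12 bp
  124–128 then 1–6 → 5 + 6 = 11 bp
Sorted largest to smallest: 50, 46, 12, 11, 9 bp.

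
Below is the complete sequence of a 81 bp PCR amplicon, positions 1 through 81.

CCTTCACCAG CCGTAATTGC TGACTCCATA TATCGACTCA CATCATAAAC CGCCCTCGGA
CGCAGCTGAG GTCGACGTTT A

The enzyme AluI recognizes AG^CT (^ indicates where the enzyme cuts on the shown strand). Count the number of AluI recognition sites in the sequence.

1

AGCT occurs starting at position 64.
AluI cuts at 1 site.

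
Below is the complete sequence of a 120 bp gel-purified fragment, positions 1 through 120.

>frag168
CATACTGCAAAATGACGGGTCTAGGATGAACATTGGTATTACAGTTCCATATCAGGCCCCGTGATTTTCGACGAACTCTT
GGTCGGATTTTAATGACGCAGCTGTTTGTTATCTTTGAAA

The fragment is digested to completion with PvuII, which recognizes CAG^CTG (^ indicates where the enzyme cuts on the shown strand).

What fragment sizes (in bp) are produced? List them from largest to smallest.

101, 19 bp

The PvuII site (CAGCTG) starts at position 99.
PvuII cuts after base 3 of each site, so after position 101.
Linear molecule, 1 cut → 2 fragments:
  1–101 → 101 bp
  102–120 → 19 bp
Sorted largest to smallest: 101, 19 bp.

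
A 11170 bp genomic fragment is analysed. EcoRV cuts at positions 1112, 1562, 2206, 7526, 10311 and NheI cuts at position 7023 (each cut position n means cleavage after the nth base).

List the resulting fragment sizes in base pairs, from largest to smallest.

4817, 2785, 1112, 859, 644, 503, 450 bp

Combined cut positions (sorted): 1112, 1562, 2206, 7023, 7526, 10311.
Linear molecule, 6 cuts → 7 fragments:
  1112 − 0 = 1112 bp
  1562 − 1112 = 450 bp
  2206 − 1562 = 644 bp
  7023 − 2206 = 4817 bp
  7526 − 7023 = 503 bp
  10311 − 7526 = 2785 bp
  11170 − 10311 = 859 bp
Sorted largest to smallest: 4817, 2785, 1112, 859, 644, 503, 450 bp.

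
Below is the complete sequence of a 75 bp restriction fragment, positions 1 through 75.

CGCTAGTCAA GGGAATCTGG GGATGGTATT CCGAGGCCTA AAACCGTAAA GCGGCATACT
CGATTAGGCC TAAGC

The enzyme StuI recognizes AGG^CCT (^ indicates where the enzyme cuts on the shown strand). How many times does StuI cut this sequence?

2

AGGCCT occurs starting at positions 34, 66.
StuI cuts at 2 sites.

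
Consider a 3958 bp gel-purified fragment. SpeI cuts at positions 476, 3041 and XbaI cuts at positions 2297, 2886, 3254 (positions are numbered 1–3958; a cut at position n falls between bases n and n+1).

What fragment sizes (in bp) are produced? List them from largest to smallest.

1821, 704, 589, 476, 213, 155 bp

Combined cut positions (sorted): 476, 2297, 2886, 3041, 3254.
Linear molecule, 5 cuts → 6 fragments:
  476 − 0 = 476 bp
  2297 − 476 = 1821 bp
  2886 − 2297 = 589 bp
  3041 − 2886 = 155 bp
  3254 − 3041 = 213 bp
  3958 − 3254 = 704 bp
Sorted largest to smallest: 1821, 704, 589, 476, 213, 155 bp.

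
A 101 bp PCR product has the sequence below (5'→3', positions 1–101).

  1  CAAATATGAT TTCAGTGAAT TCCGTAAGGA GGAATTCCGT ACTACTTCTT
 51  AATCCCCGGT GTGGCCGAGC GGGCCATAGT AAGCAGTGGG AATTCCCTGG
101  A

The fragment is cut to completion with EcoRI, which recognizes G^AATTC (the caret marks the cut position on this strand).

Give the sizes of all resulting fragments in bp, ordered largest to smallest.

58, 17, 15, 11 bp

EcoRI sites (GAATTC) start at positions 17, 32, 90.
EcoRI cuts after the first base of each site, so after positions 17, 32, 90.
Linear molecule, 3 cuts → 4 fragments:
  1–17 → 17 bp
  18–32 → 15 bp
  33–90 → 58 bp
  91–101 → 11 bp
Sorted largest to smallest: 58, 17, 15, 11 bp.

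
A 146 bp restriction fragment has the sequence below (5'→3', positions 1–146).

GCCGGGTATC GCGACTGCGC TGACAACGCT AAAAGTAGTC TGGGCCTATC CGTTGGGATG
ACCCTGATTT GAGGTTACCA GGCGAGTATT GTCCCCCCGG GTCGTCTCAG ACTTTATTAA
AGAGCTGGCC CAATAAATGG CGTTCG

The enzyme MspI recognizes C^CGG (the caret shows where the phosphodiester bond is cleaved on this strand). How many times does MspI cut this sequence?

2

CCGG occurs starting at positions 2, 97.
MspI cuts at 2 sites.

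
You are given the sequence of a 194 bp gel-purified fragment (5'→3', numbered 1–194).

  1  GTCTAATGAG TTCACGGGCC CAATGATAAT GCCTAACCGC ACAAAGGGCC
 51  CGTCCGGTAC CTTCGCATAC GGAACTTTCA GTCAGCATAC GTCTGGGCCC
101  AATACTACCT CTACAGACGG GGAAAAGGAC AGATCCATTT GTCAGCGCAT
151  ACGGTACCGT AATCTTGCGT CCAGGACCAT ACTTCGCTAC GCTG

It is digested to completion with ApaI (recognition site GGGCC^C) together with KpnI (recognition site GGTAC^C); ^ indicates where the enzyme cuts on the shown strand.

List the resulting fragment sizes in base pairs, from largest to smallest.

58, 39, 37, 30, 20, 10 bp

ApaI sites (GGGCCC) start at positions 16, 46, 95.
ApaI cuts after base 5 of each site (before the last base), so after positions 20, 50, 99.
KpnI sites (GGTACC) start at positions 56, 153.
KpnI cuts after base 5 of each site (before the last base), so after positions 60, 157.
Combined cut positions: 20, 50, 60, 99, 157.
Linear molecule, 5 cuts → 6 fragments:
  1–20 → 20 bp
  21–50 → 30 bp
  51–60 → 10 bp
  61–99 → 39 bp
  100–157 → 58 bp
  158–194 → 37 bp
Sorted largest to smallest: 58, 39, 37, 30, 20, 10 bp.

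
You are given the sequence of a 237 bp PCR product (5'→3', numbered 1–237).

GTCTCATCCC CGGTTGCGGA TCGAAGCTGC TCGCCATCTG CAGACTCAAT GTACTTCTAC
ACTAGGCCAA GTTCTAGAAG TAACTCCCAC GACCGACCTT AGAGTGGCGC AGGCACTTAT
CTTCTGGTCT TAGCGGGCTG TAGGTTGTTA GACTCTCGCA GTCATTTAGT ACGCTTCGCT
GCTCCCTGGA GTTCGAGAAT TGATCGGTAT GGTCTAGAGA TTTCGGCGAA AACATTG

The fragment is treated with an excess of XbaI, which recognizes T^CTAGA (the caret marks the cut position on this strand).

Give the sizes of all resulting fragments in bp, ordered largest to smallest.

XbaI sites (TCTAGA) start at positions 73, 213.
XbaI cuts after the first base of each site, so after positions 73, 213.
Linear molecule, 2 cuts → 3 fragments:
  1–73 → 73 bp
  74–213 → 140 bp
  214–237 → 24 bp
Sorted largest to smallest: 140, 73, 24 bp.

140, 73, 24 bp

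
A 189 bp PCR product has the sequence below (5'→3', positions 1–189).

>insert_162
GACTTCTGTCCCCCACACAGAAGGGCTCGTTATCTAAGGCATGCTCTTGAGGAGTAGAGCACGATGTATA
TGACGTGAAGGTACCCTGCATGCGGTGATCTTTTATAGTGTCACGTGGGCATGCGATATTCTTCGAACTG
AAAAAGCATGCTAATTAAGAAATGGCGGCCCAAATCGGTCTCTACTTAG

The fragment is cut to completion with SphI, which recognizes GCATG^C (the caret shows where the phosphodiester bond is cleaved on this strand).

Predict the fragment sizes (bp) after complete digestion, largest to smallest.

SphI sites (GCATGC) start at positions 39, 88, 119, 146.
SphI cuts after base 5 of each site (before the last base), so after positions 43, 92, 123, 150.
Linear molecule, 4 cuts → 5 fragments:
  1–43 → 43 bp
  44–92 → 49 bp
  93–123 → 31 bp
  124–150 → 27 bp
  151–189 → 39 bp
Sorted largest to smallest: 49, 43, 39, 31, 27 bp.

49, 43, 39, 31, 27 bp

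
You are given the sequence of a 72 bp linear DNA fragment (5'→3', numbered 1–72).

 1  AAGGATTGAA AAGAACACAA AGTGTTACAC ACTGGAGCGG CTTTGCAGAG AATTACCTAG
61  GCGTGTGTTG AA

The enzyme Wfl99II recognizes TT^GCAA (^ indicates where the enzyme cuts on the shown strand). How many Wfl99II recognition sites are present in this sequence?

0

No occurrence of TTGCAA is present in the sequence.
Wfl99II does not cut: 0 sites.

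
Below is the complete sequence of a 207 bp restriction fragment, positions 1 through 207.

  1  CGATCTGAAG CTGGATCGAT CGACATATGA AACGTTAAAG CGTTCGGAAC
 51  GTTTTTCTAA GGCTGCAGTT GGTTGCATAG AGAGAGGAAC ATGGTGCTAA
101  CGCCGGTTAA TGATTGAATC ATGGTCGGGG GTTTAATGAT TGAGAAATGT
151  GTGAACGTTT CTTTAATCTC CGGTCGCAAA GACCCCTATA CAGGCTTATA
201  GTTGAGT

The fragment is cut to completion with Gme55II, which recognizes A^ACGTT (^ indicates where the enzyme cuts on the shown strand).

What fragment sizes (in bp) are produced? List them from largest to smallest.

Gme55II sites (AACGTT) start at positions 31, 48, 154.
Gme55II cuts after the first base of each site, so after positions 31, 48, 154.
Linear molecule, 3 cuts → 4 fragments:
  1–31 → 31 bp
  32–48 → 17 bp
  49–154 → 106 bp
  155–207 → 53 bp
Sorted largest to smallest: 106, 53, 31, 17 bp.

106, 53, 31, 17 bp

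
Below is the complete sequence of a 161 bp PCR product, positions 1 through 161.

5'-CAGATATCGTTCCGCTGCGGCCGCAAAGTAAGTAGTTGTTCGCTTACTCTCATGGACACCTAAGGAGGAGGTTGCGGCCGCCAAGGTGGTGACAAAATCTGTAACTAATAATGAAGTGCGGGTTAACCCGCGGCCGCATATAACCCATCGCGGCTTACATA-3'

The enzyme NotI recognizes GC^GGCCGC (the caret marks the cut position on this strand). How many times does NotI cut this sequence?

3

GCGGCCGC occurs starting at positions 17, 74, 130.
NotI cuts at 3 sites.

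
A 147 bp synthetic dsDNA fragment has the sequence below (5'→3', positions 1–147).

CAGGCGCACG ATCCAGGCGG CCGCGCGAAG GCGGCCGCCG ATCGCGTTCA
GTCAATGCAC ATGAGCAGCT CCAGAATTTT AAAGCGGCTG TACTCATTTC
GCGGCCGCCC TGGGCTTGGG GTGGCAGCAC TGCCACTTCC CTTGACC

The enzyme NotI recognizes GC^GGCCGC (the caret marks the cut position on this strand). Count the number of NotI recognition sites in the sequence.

3

GCGGCCGC occurs starting at positions 17, 31, 101.
NotI cuts at 3 sites.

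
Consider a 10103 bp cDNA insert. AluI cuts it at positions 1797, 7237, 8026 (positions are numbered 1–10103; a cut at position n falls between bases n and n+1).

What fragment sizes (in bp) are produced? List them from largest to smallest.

Linear molecule, 3 cuts → 4 fragments:
  1797 − 0 = 1797 bp
  7237 − 1797 = 5440 bp
  8026 − 7237 = 789 bp
  10103 − 8026 = 2077 bp
Sorted largest to smallest: 5440, 2077, 1797, 789 bp.

5440, 2077, 1797, 789 bp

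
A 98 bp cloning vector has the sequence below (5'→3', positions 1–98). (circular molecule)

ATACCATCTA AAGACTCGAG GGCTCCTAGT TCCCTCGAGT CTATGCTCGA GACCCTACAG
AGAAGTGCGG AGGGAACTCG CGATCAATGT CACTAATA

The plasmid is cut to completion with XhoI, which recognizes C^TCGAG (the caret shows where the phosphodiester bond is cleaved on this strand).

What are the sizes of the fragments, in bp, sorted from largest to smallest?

XhoI sites (CTCGAG) start at positions 15, 34, 46.
XhoI cuts after the first base of each site, so after positions 15, 34, 46.
Circular molecule, 3 cuts → 3 fragments:
  16–34 → 19 bp
  35–46 → 12 bp
  47–98 then 1–15 → 52 + 15 = 67 bp
Sorted largest to smallest: 67, 19, 12 bp.

67, 19, 12 bp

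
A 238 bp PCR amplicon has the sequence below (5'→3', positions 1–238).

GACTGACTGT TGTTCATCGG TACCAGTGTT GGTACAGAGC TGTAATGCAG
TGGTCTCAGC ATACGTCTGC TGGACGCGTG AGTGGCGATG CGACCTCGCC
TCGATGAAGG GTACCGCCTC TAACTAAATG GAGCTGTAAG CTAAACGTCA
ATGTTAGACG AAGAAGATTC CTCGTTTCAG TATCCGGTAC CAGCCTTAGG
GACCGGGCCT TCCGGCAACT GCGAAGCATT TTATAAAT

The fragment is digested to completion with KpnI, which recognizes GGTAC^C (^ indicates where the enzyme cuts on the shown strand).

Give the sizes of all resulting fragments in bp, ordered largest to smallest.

KpnI sites (GGTACC) start at positions 19, 110, 186.
KpnI cuts after base 5 of each site (before the last base), so after positions 23, 114, 190.
Linear molecule, 3 cuts → 4 fragments:
  1–23 → 23 bp
  24–114 → 91 bp
  115–190 → 76 bp
  191–238 → 48 bp
Sorted largest to smallest: 91, 76, 48, 23 bp.

91, 76, 48, 23 bp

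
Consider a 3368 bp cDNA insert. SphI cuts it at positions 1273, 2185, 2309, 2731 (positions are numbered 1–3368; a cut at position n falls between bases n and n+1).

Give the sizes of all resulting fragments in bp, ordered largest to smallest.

Linear molecule, 4 cuts → 5 fragments:
  1273 − 0 = 1273 bp
  2185 − 1273 = 912 bp
  2309 − 2185 = 124 bp
  2731 − 2309 = 422 bp
  3368 − 2731 = 637 bp
Sorted largest to smallest: 1273, 912, 637, 422, 124 bp.

1273, 912, 637, 422, 124 bp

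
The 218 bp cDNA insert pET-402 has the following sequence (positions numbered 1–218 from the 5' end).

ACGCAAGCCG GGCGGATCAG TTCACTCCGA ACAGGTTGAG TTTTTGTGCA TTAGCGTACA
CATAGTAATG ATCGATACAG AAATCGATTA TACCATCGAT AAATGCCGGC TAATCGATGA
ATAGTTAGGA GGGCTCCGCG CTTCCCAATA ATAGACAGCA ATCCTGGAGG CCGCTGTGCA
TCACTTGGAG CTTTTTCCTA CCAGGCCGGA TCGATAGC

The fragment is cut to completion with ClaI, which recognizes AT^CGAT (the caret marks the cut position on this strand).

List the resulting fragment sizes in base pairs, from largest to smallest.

ClaI sites (ATCGAT) start at positions 71, 83, 95, 113, 210.
ClaI cuts after base 2 of each site, so after positions 72, 84, 96, 114, 211.
Linear molecule, 5 cuts → 6 fragments:
  1–72 → 72 bp
  73–84 → 12 bp
  85–96 → 12 bp
  97–114 → 18 bp
  115–211 → 97 bp
  212–218 → 7 bp
Sorted largest to smallest: 97, 72, 18, 12, 12, 7 bp.

97, 72, 18, 12, 12, 7 bp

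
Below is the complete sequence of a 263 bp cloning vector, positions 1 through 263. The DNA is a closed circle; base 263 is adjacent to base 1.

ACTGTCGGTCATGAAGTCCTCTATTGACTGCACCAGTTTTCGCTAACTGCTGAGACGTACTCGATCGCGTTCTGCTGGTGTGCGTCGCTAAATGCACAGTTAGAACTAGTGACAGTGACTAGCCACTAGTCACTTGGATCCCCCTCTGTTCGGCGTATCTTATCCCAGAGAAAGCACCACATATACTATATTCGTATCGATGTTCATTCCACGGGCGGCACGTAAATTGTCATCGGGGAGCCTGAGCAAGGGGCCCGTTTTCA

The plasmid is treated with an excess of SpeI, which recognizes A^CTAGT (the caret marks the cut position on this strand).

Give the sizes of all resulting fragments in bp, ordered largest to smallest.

243, 20 bp

SpeI sites (ACTAGT) start at positions 105, 125.
SpeI cuts after the first base of each site, so after positions 105, 125.
Circular molecule, 2 cuts → 2 fragments:
  106–125 → 20 bp
  126–263 then 1–105 → 138 + 105 = 243 bp
Sorted largest to smallest: 243, 20 bp.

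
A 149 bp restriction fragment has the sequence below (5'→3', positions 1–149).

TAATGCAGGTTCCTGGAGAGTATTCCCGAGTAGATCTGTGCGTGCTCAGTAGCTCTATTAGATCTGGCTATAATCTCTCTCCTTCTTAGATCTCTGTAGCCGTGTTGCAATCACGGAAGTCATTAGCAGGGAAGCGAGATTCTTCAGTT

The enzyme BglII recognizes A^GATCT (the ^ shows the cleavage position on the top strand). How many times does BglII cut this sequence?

3

AGATCT occurs starting at positions 32, 60, 88.
BglII cuts at 3 sites.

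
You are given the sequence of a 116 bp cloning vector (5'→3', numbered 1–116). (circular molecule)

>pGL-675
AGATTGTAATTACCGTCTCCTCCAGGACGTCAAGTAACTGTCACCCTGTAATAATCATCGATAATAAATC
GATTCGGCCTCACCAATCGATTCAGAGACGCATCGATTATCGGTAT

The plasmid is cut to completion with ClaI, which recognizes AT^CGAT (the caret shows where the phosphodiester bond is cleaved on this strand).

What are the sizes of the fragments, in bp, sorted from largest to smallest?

ClaI sites (ATCGAT) start at positions 57, 68, 86, 102.
ClaI cuts after base 2 of each site, so after positions 58, 69, 87, 103.
Circular molecule, 4 cuts → 4 fragments:
  59–69 → 11 bp
  70–87 → 18 bp
  88–103 → 16 bp
  104–116 then 1–58 → 13 + 58 = 71 bp
Sorted largest to smallest: 71, 18, 16, 11 bp.

71, 18, 16, 11 bp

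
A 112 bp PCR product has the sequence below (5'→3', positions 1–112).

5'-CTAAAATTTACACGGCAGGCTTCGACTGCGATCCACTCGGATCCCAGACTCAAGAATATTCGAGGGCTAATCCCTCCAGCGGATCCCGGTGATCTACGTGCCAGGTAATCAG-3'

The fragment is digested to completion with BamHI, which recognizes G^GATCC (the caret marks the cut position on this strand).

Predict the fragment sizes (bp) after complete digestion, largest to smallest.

BamHI sites (GGATCC) start at positions 39, 81.
BamHI cuts after the first base of each site, so after positions 39, 81.
Linear molecule, 2 cuts → 3 fragments:
  1–39 → 39 bp
  40–81 → 42 bp
  82–112 → 31 bp
Sorted largest to smallest: 42, 39, 31 bp.

42, 39, 31 bp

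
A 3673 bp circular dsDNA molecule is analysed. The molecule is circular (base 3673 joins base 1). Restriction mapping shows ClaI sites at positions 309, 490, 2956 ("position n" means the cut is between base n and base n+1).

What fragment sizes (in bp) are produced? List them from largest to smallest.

2466, 1026, 181 bp

Circular molecule, 3 cuts → 3 fragments:
  490 − 309 = 181 bp
  2956 − 490 = 2466 bp
  wrap: 3673 − 2956 + 309 = 1026 bp
Sorted largest to smallest: 2466, 1026, 181 bp.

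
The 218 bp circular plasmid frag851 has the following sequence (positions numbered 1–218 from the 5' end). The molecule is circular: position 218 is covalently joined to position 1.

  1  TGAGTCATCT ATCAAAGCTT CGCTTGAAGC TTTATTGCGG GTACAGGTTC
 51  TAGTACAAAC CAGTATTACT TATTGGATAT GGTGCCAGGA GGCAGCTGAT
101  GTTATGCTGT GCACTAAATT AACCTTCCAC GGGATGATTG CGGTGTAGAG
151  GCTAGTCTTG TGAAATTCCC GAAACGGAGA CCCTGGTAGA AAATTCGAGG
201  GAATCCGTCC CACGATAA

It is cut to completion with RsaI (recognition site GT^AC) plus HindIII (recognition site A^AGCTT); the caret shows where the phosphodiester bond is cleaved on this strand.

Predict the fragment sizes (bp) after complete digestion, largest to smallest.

179, 15, 12, 12 bp

RsaI sites (GTAC) start at positions 41, 53.
RsaI cuts after base 2 of each site, so after positions 42, 54.
HindIII sites (AAGCTT) start at positions 15, 27.
HindIII cuts after the first base of each site, so after positions 15, 27.
Combined cut positions: 15, 27, 42, 54.
Circular molecule, 4 cuts → 4 fragments:
  16–27 → 12 bp
  28–42 → 15 bp
  43–54 → 12 bp
  55–218 then 1–15 → 164 + 15 = 179 bp
Sorted largest to smallest: 179, 15, 12, 12 bp.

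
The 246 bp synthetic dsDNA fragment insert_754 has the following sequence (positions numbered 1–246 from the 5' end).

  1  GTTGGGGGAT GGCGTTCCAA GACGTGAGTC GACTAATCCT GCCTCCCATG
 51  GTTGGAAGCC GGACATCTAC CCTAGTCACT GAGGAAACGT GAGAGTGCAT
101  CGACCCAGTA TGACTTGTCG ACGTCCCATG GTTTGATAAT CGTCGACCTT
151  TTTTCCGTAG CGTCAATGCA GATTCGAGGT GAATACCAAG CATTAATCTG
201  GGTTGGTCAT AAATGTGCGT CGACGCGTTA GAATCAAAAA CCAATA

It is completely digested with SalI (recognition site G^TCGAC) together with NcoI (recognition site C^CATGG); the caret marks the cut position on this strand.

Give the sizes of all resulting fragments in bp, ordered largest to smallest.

77, 71, 28, 27, 18, 16, 9 bp

SalI sites (GTCGAC) start at positions 28, 117, 142, 219.
SalI cuts after the first base of each site, so after positions 28, 117, 142, 219.
NcoI sites (CCATGG) start at positions 46, 126.
NcoI cuts after the first base of each site, so after positions 46, 126.
Combined cut positions: 28, 46, 117, 126, 142, 219.
Linear molecule, 6 cuts → 7 fragments:
  1–28 → 28 bp
  29–46 → 18 bp
  47–117 → 71 bp
  118–126 → 9 bp
  127–142 → 16 bp
  143–219 → 77 bp
  220–246 → 27 bp
Sorted largest to smallest: 77, 71, 28, 27, 18, 16, 9 bp.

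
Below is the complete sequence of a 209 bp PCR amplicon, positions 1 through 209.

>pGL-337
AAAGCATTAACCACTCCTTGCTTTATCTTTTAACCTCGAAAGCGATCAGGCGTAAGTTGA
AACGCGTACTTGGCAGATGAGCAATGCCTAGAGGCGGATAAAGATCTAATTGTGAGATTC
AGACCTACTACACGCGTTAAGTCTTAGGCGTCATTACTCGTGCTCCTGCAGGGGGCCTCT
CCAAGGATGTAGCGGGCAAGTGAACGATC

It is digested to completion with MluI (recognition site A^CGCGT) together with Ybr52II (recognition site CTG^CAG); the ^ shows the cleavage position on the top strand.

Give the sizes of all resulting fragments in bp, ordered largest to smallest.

70, 62, 41, 36 bp

MluI sites (ACGCGT) start at positions 62, 132.
MluI cuts after the first base of each site, so after positions 62, 132.
The Ybr52II site (CTGCAG) starts at position 166.
Ybr52II cuts after base 3 of each site, so after position 168.
Combined cut positions: 62, 132, 168.
Linear molecule, 3 cuts → 4 fragments:
  1–62 → 62 bp
  63–132 → 70 bp
  133–168 → 36 bp
  169–209 → 41 bp
Sorted largest to smallest: 70, 62, 41, 36 bp.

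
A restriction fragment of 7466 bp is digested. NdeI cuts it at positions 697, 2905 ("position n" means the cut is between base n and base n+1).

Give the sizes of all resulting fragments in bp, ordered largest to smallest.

Linear molecule, 2 cuts → 3 fragments:
  697 − 0 = 697 bp
  2905 − 697 = 2208 bp
  7466 − 2905 = 4561 bp
Sorted largest to smallest: 4561, 2208, 697 bp.

4561, 2208, 697 bp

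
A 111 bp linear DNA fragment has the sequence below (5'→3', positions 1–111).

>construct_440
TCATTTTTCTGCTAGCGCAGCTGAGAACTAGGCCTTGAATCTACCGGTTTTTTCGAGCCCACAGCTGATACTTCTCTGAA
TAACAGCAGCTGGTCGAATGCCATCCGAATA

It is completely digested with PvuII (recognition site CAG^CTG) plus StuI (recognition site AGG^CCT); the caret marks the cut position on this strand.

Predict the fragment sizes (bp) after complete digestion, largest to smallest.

32, 25, 22, 20, 12 bp

PvuII sites (CAGCTG) start at positions 18, 62, 87.
PvuII cuts after base 3 of each site, so after positions 20, 64, 89.
The StuI site (AGGCCT) starts at position 30.
StuI cuts after base 3 of each site, so after position 32.
Combined cut positions: 20, 32, 64, 89.
Linear molecule, 4 cuts → 5 fragments:
  1–20 → 20 bp
  21–32 → 12 bp
  33–64 → 32 bp
  65–89 → 25 bp
  90–111 → 22 bp
Sorted largest to smallest: 32, 25, 22, 20, 12 bp.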